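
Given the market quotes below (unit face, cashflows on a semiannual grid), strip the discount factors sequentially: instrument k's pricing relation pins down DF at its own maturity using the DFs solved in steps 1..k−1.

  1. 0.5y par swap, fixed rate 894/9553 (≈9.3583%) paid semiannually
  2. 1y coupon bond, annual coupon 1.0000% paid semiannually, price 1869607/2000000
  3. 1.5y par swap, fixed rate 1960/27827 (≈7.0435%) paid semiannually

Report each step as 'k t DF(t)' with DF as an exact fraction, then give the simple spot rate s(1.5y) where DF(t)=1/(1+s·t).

step 1 [0.5y] swap r/2=447/9553: DF=(1 − 447/9553·(0))/(1+447/9553) = 9553/10000 ≈ 0.955300
step 2 [1y] bond c/2=1/200: DF=(1869607/2000000 − 1/200·(0.955300))/(1+1/200) = 4627/5000 ≈ 0.925400
step 3 [1.5y] swap r/2=980/27827: DF=(1 − 980/27827·(0.955300+0.925400))/(1+980/27827) = 451/500 ≈ 0.902000

1 1/2 9553/10000
2 1 4627/5000
3 3/2 451/500
s(1.5y) = (1/(451/500) − 1)/(3/2) = 98/1353 ≈ 7.2432%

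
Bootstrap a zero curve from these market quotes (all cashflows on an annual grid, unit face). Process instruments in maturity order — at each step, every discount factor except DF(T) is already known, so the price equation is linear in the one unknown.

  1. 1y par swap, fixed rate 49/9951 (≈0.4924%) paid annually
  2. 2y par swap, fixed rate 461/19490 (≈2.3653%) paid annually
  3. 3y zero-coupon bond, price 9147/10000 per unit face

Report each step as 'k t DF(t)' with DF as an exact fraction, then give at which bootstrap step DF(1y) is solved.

1 1 9951/10000
2 2 9539/10000
3 3 9147/10000
DF(1y) is solved at step 1

step 1 [1y] swap r/1=49/9951: DF=(1 − 49/9951·(0))/(1+49/9951) = 9951/10000 ≈ 0.995100
step 2 [2y] swap r/1=461/19490: DF=(1 − 461/19490·(0.995100))/(1+461/19490) = 9539/10000 ≈ 0.953900
step 3 [3y] zero: DF = P = 9147/10000 ≈ 0.914700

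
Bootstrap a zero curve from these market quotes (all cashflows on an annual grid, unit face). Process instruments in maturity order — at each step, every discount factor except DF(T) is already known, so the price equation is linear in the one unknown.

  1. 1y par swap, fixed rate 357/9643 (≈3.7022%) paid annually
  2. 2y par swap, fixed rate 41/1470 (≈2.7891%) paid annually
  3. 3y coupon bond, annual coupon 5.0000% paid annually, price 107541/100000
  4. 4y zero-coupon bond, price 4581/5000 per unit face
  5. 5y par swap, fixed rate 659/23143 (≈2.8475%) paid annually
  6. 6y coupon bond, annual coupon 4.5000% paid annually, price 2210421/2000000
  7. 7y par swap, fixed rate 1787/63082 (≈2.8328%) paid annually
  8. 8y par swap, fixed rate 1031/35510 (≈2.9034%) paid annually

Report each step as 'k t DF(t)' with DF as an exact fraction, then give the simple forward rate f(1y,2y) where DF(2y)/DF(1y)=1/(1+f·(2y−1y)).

step 1 [1y] swap r/1=357/9643: DF=(1 − 357/9643·(0))/(1+357/9643) = 9643/10000 ≈ 0.964300
step 2 [2y] swap r/1=41/1470: DF=(1 − 41/1470·(0.964300))/(1+41/1470) = 9467/10000 ≈ 0.946700
step 3 [3y] bond c/1=1/20: DF=(107541/100000 − 1/20·(0.964300+0.946700))/(1+1/20) = 2333/2500 ≈ 0.933200
step 4 [4y] zero: DF = P = 4581/5000 ≈ 0.916200
step 5 [5y] swap r/1=659/23143: DF=(1 − 659/23143·(0.964300+0.946700+0.933200+0.916200))/(1+659/23143) = 4341/5000 ≈ 0.868200
step 6 [6y] bond c/1=9/200: DF=(2210421/2000000 − 9/200·(0.964300+0.946700+0.933200+0.916200+0.868200))/(1+9/200) = 8583/10000 ≈ 0.858300
step 7 [7y] swap r/1=1787/63082: DF=(1 − 1787/63082·(0.964300+0.946700+0.933200+0.916200+0.868200+0.858300))/(1+1787/63082) = 8213/10000 ≈ 0.821300
step 8 [8y] swap r/1=1031/35510: DF=(1 − 1031/35510·(0.964300+0.946700+0.933200+0.916200+0.868200+0.858300+0.821300))/(1+1031/35510) = 3969/5000 ≈ 0.793800

1 1 9643/10000
2 2 9467/10000
3 3 2333/2500
4 4 4581/5000
5 5 4341/5000
6 6 8583/10000
7 7 8213/10000
8 8 3969/5000
f(1y,2y) = ((9643/10000)/(9467/10000) − 1)/(1) = 176/9467 ≈ 1.8591%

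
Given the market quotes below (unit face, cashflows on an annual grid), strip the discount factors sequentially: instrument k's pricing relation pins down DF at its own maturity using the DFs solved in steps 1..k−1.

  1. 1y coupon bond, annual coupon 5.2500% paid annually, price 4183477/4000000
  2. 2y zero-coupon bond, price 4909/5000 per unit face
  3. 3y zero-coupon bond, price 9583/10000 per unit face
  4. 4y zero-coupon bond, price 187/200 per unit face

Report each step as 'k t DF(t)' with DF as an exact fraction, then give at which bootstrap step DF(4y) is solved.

step 1 [1y] bond c/1=21/400: DF=(4183477/4000000 − 21/400·(0))/(1+21/400) = 9937/10000 ≈ 0.993700
step 2 [2y] zero: DF = P = 4909/5000 ≈ 0.981800
step 3 [3y] zero: DF = P = 9583/10000 ≈ 0.958300
step 4 [4y] zero: DF = P = 187/200 ≈ 0.935000

1 1 9937/10000
2 2 4909/5000
3 3 9583/10000
4 4 187/200
DF(4y) is solved at step 4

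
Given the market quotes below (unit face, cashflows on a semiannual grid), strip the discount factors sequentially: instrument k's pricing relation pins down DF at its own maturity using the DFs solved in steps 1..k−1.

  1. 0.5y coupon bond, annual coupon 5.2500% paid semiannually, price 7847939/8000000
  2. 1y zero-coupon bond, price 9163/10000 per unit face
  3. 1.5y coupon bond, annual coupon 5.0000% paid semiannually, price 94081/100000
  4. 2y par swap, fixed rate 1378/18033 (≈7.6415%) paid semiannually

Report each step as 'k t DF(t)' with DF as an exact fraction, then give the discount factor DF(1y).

step 1 [0.5y] bond c/2=21/800: DF=(7847939/8000000 − 21/800·(0))/(1+21/800) = 9559/10000 ≈ 0.955900
step 2 [1y] zero: DF = P = 9163/10000 ≈ 0.916300
step 3 [1.5y] bond c/2=1/40: DF=(94081/100000 − 1/40·(0.955900+0.916300))/(1+1/40) = 4361/5000 ≈ 0.872200
step 4 [2y] swap r/2=689/18033: DF=(1 − 689/18033·(0.955900+0.916300+0.872200))/(1+689/18033) = 4311/5000 ≈ 0.862200

1 1/2 9559/10000
2 1 9163/10000
3 3/2 4361/5000
4 2 4311/5000
DF(1y) = 9163/10000 ≈ 0.916300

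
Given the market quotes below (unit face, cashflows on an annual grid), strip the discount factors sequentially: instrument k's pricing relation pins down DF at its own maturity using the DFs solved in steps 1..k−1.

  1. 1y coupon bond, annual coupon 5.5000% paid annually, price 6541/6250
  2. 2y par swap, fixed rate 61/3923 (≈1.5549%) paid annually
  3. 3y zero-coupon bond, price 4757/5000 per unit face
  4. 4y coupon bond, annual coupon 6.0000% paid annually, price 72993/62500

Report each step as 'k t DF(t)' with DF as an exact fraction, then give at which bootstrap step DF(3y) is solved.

1 1 124/125
2 2 1939/2000
3 3 4757/5000
4 4 9369/10000
DF(3y) is solved at step 3

step 1 [1y] bond c/1=11/200: DF=(6541/6250 − 11/200·(0))/(1+11/200) = 124/125 ≈ 0.992000
step 2 [2y] swap r/1=61/3923: DF=(1 − 61/3923·(0.992000))/(1+61/3923) = 1939/2000 ≈ 0.969500
step 3 [3y] zero: DF = P = 4757/5000 ≈ 0.951400
step 4 [4y] bond c/1=3/50: DF=(72993/62500 − 3/50·(0.992000+0.969500+0.951400))/(1+3/50) = 9369/10000 ≈ 0.936900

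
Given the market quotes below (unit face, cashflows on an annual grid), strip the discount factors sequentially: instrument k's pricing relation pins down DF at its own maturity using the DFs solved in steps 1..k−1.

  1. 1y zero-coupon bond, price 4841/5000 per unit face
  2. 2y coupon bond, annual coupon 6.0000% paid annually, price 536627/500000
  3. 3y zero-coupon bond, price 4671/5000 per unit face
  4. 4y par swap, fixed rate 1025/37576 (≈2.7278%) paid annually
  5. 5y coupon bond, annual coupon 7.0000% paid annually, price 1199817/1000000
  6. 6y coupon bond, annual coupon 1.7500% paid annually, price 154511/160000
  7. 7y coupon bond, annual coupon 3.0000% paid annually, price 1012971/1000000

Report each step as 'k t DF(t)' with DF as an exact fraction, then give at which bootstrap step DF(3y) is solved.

step 1 [1y] zero: DF = P = 4841/5000 ≈ 0.968200
step 2 [2y] bond c/1=3/50: DF=(536627/500000 − 3/50·(0.968200))/(1+3/50) = 9577/10000 ≈ 0.957700
step 3 [3y] zero: DF = P = 4671/5000 ≈ 0.934200
step 4 [4y] swap r/1=1025/37576: DF=(1 − 1025/37576·(0.968200+0.957700+0.934200))/(1+1025/37576) = 359/400 ≈ 0.897500
step 5 [5y] bond c/1=7/100: DF=(1199817/1000000 − 7/100·(0.968200+0.957700+0.934200+0.897500))/(1+7/100) = 1751/2000 ≈ 0.875500
step 6 [6y] bond c/1=7/400: DF=(154511/160000 − 7/400·(0.968200+0.957700+0.934200+0.897500+0.875500))/(1+7/400) = 4347/5000 ≈ 0.869400
step 7 [7y] bond c/1=3/100: DF=(1012971/1000000 − 3/100·(0.968200+0.957700+0.934200+0.897500+0.875500+0.869400))/(1+3/100) = 1029/1250 ≈ 0.823200

1 1 4841/5000
2 2 9577/10000
3 3 4671/5000
4 4 359/400
5 5 1751/2000
6 6 4347/5000
7 7 1029/1250
DF(3y) is solved at step 3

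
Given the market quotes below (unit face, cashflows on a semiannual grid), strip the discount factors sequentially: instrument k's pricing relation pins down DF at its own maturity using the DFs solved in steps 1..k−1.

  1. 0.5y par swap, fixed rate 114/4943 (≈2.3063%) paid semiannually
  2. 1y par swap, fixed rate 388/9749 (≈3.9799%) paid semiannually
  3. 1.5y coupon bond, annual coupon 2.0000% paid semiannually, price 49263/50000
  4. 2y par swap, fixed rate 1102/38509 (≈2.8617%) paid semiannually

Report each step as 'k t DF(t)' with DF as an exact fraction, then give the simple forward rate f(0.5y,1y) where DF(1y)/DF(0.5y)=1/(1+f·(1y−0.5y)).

step 1 [0.5y] swap r/2=57/4943: DF=(1 − 57/4943·(0))/(1+57/4943) = 4943/5000 ≈ 0.988600
step 2 [1y] swap r/2=194/9749: DF=(1 − 194/9749·(0.988600))/(1+194/9749) = 2403/2500 ≈ 0.961200
step 3 [1.5y] bond c/2=1/100: DF=(49263/50000 − 1/100·(0.988600+0.961200))/(1+1/100) = 4781/5000 ≈ 0.956200
step 4 [2y] swap r/2=551/38509: DF=(1 − 551/38509·(0.988600+0.961200+0.956200))/(1+551/38509) = 9449/10000 ≈ 0.944900

1 1/2 4943/5000
2 1 2403/2500
3 3/2 4781/5000
4 2 9449/10000
f(0.5y,1y) = ((4943/5000)/(2403/2500) − 1)/(1/2) = 137/2403 ≈ 5.7012%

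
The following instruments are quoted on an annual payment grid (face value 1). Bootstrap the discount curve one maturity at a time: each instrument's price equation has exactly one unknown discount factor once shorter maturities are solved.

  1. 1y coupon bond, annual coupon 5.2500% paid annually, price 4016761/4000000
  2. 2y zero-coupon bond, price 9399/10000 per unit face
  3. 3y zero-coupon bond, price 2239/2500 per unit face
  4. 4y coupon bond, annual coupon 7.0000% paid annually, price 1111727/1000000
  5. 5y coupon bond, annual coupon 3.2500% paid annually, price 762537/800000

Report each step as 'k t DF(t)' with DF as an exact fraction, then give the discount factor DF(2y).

1 1 9541/10000
2 2 9399/10000
3 3 2239/2500
4 4 1713/2000
5 5 2021/2500
DF(2y) = 9399/10000 ≈ 0.939900

step 1 [1y] bond c/1=21/400: DF=(4016761/4000000 − 21/400·(0))/(1+21/400) = 9541/10000 ≈ 0.954100
step 2 [2y] zero: DF = P = 9399/10000 ≈ 0.939900
step 3 [3y] zero: DF = P = 2239/2500 ≈ 0.895600
step 4 [4y] bond c/1=7/100: DF=(1111727/1000000 − 7/100·(0.954100+0.939900+0.895600))/(1+7/100) = 1713/2000 ≈ 0.856500
step 5 [5y] bond c/1=13/400: DF=(762537/800000 − 13/400·(0.954100+0.939900+0.895600+0.856500))/(1+13/400) = 2021/2500 ≈ 0.808400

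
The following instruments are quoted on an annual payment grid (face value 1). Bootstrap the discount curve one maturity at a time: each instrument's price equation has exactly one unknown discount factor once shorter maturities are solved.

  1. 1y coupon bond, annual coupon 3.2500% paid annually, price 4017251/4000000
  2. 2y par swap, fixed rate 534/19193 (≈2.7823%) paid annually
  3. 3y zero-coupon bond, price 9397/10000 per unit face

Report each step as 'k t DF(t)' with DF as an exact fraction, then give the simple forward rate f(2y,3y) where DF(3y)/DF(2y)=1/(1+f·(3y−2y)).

1 1 9727/10000
2 2 4733/5000
3 3 9397/10000
f(2y,3y) = ((4733/5000)/(9397/10000) − 1)/(1) = 69/9397 ≈ 0.7343%

step 1 [1y] bond c/1=13/400: DF=(4017251/4000000 − 13/400·(0))/(1+13/400) = 9727/10000 ≈ 0.972700
step 2 [2y] swap r/1=534/19193: DF=(1 − 534/19193·(0.972700))/(1+534/19193) = 4733/5000 ≈ 0.946600
step 3 [3y] zero: DF = P = 9397/10000 ≈ 0.939700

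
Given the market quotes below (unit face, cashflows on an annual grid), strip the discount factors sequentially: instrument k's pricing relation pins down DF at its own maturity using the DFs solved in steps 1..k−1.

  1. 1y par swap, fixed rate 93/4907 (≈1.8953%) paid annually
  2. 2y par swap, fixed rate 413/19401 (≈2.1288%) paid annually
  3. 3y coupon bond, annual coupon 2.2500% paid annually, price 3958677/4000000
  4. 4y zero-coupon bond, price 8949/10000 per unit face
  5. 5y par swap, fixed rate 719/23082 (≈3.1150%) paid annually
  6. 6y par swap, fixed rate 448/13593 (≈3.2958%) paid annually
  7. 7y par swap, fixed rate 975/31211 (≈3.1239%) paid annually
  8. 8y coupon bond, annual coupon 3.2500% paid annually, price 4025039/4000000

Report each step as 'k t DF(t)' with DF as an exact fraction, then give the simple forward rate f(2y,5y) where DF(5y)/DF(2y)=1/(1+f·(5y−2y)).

1 1 4907/5000
2 2 9587/10000
3 3 2313/2500
4 4 8949/10000
5 5 4281/5000
6 6 513/625
7 7 161/200
8 8 7781/10000
f(2y,5y) = ((9587/10000)/(4281/5000) − 1)/(3) = 1025/25686 ≈ 3.9905%

step 1 [1y] swap r/1=93/4907: DF=(1 − 93/4907·(0))/(1+93/4907) = 4907/5000 ≈ 0.981400
step 2 [2y] swap r/1=413/19401: DF=(1 − 413/19401·(0.981400))/(1+413/19401) = 9587/10000 ≈ 0.958700
step 3 [3y] bond c/1=9/400: DF=(3958677/4000000 − 9/400·(0.981400+0.958700))/(1+9/400) = 2313/2500 ≈ 0.925200
step 4 [4y] zero: DF = P = 8949/10000 ≈ 0.894900
step 5 [5y] swap r/1=719/23082: DF=(1 − 719/23082·(0.981400+0.958700+0.925200+0.894900))/(1+719/23082) = 4281/5000 ≈ 0.856200
step 6 [6y] swap r/1=448/13593: DF=(1 − 448/13593·(0.981400+0.958700+0.925200+0.894900+0.856200))/(1+448/13593) = 513/625 ≈ 0.820800
step 7 [7y] swap r/1=975/31211: DF=(1 − 975/31211·(0.981400+0.958700+0.925200+0.894900+0.856200+0.820800))/(1+975/31211) = 161/200 ≈ 0.805000
step 8 [8y] bond c/1=13/400: DF=(4025039/4000000 − 13/400·(0.981400+0.958700+0.925200+0.894900+0.856200+0.820800+0.805000))/(1+13/400) = 7781/10000 ≈ 0.778100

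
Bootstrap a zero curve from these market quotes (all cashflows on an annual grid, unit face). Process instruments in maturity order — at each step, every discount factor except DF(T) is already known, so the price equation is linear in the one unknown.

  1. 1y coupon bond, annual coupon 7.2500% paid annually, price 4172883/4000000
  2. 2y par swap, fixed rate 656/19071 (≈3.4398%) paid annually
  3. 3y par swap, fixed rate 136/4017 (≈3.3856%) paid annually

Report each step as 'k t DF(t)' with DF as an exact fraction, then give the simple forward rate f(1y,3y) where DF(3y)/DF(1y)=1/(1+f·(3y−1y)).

step 1 [1y] bond c/1=29/400: DF=(4172883/4000000 − 29/400·(0))/(1+29/400) = 9727/10000 ≈ 0.972700
step 2 [2y] swap r/1=656/19071: DF=(1 − 656/19071·(0.972700))/(1+656/19071) = 584/625 ≈ 0.934400
step 3 [3y] swap r/1=136/4017: DF=(1 − 136/4017·(0.972700+0.934400))/(1+136/4017) = 1131/1250 ≈ 0.904800

1 1 9727/10000
2 2 584/625
3 3 1131/1250
f(1y,3y) = ((9727/10000)/(1131/1250) − 1)/(2) = 679/18096 ≈ 3.7522%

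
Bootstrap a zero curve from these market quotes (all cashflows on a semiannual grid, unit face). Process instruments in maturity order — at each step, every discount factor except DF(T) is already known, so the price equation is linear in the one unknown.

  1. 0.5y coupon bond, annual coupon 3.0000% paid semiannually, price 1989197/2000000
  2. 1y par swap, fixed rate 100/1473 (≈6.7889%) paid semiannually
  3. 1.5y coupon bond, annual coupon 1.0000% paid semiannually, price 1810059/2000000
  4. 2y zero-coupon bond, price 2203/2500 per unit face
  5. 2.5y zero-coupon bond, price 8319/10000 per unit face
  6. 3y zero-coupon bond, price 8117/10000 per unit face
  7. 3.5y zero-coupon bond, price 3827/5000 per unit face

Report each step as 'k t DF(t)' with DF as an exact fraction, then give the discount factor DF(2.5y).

step 1 [0.5y] bond c/2=3/200: DF=(1989197/2000000 − 3/200·(0))/(1+3/200) = 9799/10000 ≈ 0.979900
step 2 [1y] swap r/2=50/1473: DF=(1 − 50/1473·(0.979900))/(1+50/1473) = 187/200 ≈ 0.935000
step 3 [1.5y] bond c/2=1/200: DF=(1810059/2000000 − 1/200·(0.979900+0.935000))/(1+1/200) = 891/1000 ≈ 0.891000
step 4 [2y] zero: DF = P = 2203/2500 ≈ 0.881200
step 5 [2.5y] zero: DF = P = 8319/10000 ≈ 0.831900
step 6 [3y] zero: DF = P = 8117/10000 ≈ 0.811700
step 7 [3.5y] zero: DF = P = 3827/5000 ≈ 0.765400

1 1/2 9799/10000
2 1 187/200
3 3/2 891/1000
4 2 2203/2500
5 5/2 8319/10000
6 3 8117/10000
7 7/2 3827/5000
DF(2.5y) = 8319/10000 ≈ 0.831900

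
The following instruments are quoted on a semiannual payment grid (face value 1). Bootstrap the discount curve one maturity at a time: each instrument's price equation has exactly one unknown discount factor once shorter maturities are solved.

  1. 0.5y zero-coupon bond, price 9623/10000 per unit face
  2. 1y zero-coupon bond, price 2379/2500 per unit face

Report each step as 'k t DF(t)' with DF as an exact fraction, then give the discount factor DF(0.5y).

1 1/2 9623/10000
2 1 2379/2500
DF(0.5y) = 9623/10000 ≈ 0.962300

step 1 [0.5y] zero: DF = P = 9623/10000 ≈ 0.962300
step 2 [1y] zero: DF = P = 2379/2500 ≈ 0.951600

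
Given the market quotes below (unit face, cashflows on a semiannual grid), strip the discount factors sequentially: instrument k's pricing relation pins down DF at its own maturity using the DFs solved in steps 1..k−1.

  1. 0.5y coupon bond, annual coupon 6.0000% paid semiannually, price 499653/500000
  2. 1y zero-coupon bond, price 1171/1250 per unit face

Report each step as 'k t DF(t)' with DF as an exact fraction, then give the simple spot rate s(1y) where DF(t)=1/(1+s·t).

1 1/2 4851/5000
2 1 1171/1250
s(1y) = (1/(1171/1250) − 1)/(1) = 79/1171 ≈ 6.7464%

step 1 [0.5y] bond c/2=3/100: DF=(499653/500000 − 3/100·(0))/(1+3/100) = 4851/5000 ≈ 0.970200
step 2 [1y] zero: DF = P = 1171/1250 ≈ 0.936800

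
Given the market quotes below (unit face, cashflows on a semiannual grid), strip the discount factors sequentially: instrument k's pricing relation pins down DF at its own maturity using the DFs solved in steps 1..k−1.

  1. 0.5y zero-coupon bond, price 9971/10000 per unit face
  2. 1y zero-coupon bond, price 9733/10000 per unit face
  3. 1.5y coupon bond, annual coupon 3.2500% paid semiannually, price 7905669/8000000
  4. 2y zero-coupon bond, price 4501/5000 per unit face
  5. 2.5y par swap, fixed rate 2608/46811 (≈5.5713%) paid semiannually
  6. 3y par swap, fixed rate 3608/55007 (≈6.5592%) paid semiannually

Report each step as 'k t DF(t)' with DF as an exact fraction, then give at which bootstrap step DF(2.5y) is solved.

1 1/2 9971/10000
2 1 9733/10000
3 3/2 9409/10000
4 2 4501/5000
5 5/2 1087/1250
6 3 2049/2500
DF(2.5y) is solved at step 5

step 1 [0.5y] zero: DF = P = 9971/10000 ≈ 0.997100
step 2 [1y] zero: DF = P = 9733/10000 ≈ 0.973300
step 3 [1.5y] bond c/2=13/800: DF=(7905669/8000000 − 13/800·(0.997100+0.973300))/(1+13/800) = 9409/10000 ≈ 0.940900
step 4 [2y] zero: DF = P = 4501/5000 ≈ 0.900200
step 5 [2.5y] swap r/2=1304/46811: DF=(1 − 1304/46811·(0.997100+0.973300+0.940900+0.900200))/(1+1304/46811) = 1087/1250 ≈ 0.869600
step 6 [3y] swap r/2=1804/55007: DF=(1 − 1804/55007·(0.997100+0.973300+0.940900+0.900200+0.869600))/(1+1804/55007) = 2049/2500 ≈ 0.819600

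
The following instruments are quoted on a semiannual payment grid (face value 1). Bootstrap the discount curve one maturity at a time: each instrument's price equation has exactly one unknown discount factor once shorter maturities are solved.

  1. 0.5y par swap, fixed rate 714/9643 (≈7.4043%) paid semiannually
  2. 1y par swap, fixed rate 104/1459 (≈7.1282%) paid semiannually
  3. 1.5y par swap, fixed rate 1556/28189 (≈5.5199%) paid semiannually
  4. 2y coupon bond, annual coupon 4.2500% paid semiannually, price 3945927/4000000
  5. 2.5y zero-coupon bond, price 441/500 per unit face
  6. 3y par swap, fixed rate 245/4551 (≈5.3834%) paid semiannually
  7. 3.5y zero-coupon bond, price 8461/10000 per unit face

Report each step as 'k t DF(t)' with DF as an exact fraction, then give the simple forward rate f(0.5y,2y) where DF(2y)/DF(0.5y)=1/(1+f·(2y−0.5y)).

step 1 [0.5y] swap r/2=357/9643: DF=(1 − 357/9643·(0))/(1+357/9643) = 9643/10000 ≈ 0.964300
step 2 [1y] swap r/2=52/1459: DF=(1 − 52/1459·(0.964300))/(1+52/1459) = 2331/2500 ≈ 0.932400
step 3 [1.5y] swap r/2=778/28189: DF=(1 − 778/28189·(0.964300+0.932400))/(1+778/28189) = 4611/5000 ≈ 0.922200
step 4 [2y] bond c/2=17/800: DF=(3945927/4000000 − 17/800·(0.964300+0.932400+0.922200))/(1+17/800) = 9073/10000 ≈ 0.907300
step 5 [2.5y] zero: DF = P = 441/500 ≈ 0.882000
step 6 [3y] swap r/2=245/9102: DF=(1 − 245/9102·(0.964300+0.932400+0.922200+0.907300+0.882000))/(1+245/9102) = 853/1000 ≈ 0.853000
step 7 [3.5y] zero: DF = P = 8461/10000 ≈ 0.846100

1 1/2 9643/10000
2 1 2331/2500
3 3/2 4611/5000
4 2 9073/10000
5 5/2 441/500
6 3 853/1000
7 7/2 8461/10000
f(0.5y,2y) = ((9643/10000)/(9073/10000) − 1)/(3/2) = 380/9073 ≈ 4.1883%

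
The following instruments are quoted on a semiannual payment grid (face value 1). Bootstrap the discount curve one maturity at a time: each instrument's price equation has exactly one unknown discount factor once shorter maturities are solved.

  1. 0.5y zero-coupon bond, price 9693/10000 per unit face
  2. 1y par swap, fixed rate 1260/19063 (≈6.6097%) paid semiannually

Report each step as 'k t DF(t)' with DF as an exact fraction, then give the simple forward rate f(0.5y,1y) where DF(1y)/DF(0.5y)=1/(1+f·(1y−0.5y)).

1 1/2 9693/10000
2 1 937/1000
f(0.5y,1y) = ((9693/10000)/(937/1000) − 1)/(1/2) = 323/4685 ≈ 6.8943%

step 1 [0.5y] zero: DF = P = 9693/10000 ≈ 0.969300
step 2 [1y] swap r/2=630/19063: DF=(1 − 630/19063·(0.969300))/(1+630/19063) = 937/1000 ≈ 0.937000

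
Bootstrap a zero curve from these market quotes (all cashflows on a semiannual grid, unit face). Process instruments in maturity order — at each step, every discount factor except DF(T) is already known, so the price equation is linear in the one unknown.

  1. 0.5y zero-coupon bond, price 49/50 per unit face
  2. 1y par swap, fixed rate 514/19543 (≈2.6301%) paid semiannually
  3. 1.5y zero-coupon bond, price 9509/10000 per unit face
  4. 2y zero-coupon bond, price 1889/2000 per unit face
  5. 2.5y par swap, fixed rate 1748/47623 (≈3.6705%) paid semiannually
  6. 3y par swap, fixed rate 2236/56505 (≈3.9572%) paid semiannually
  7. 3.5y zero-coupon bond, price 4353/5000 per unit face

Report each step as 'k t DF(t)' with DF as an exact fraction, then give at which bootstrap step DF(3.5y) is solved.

1 1/2 49/50
2 1 9743/10000
3 3/2 9509/10000
4 2 1889/2000
5 5/2 4563/5000
6 3 4441/5000
7 7/2 4353/5000
DF(3.5y) is solved at step 7

step 1 [0.5y] zero: DF = P = 49/50 ≈ 0.980000
step 2 [1y] swap r/2=257/19543: DF=(1 − 257/19543·(0.980000))/(1+257/19543) = 9743/10000 ≈ 0.974300
step 3 [1.5y] zero: DF = P = 9509/10000 ≈ 0.950900
step 4 [2y] zero: DF = P = 1889/2000 ≈ 0.944500
step 5 [2.5y] swap r/2=874/47623: DF=(1 − 874/47623·(0.980000+0.974300+0.950900+0.944500))/(1+874/47623) = 4563/5000 ≈ 0.912600
step 6 [3y] swap r/2=1118/56505: DF=(1 − 1118/56505·(0.980000+0.974300+0.950900+0.944500+0.912600))/(1+1118/56505) = 4441/5000 ≈ 0.888200
step 7 [3.5y] zero: DF = P = 4353/5000 ≈ 0.870600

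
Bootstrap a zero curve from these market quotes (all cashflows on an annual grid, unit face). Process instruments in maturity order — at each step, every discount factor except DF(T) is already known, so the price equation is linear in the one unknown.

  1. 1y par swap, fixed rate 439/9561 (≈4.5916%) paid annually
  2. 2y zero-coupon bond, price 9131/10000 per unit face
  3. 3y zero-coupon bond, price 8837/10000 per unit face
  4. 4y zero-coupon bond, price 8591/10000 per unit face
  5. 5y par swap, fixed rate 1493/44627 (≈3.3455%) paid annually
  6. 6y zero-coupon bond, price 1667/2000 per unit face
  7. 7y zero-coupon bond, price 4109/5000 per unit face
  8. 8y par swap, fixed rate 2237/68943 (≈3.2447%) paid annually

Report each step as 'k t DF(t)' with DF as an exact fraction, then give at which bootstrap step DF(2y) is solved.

1 1 9561/10000
2 2 9131/10000
3 3 8837/10000
4 4 8591/10000
5 5 8507/10000
6 6 1667/2000
7 7 4109/5000
8 8 7763/10000
DF(2y) is solved at step 2

step 1 [1y] swap r/1=439/9561: DF=(1 − 439/9561·(0))/(1+439/9561) = 9561/10000 ≈ 0.956100
step 2 [2y] zero: DF = P = 9131/10000 ≈ 0.913100
step 3 [3y] zero: DF = P = 8837/10000 ≈ 0.883700
step 4 [4y] zero: DF = P = 8591/10000 ≈ 0.859100
step 5 [5y] swap r/1=1493/44627: DF=(1 − 1493/44627·(0.956100+0.913100+0.883700+0.859100))/(1+1493/44627) = 8507/10000 ≈ 0.850700
step 6 [6y] zero: DF = P = 1667/2000 ≈ 0.833500
step 7 [7y] zero: DF = P = 4109/5000 ≈ 0.821800
step 8 [8y] swap r/1=2237/68943: DF=(1 − 2237/68943·(0.956100+0.913100+0.883700+0.859100+0.850700+0.833500+0.821800))/(1+2237/68943) = 7763/10000 ≈ 0.776300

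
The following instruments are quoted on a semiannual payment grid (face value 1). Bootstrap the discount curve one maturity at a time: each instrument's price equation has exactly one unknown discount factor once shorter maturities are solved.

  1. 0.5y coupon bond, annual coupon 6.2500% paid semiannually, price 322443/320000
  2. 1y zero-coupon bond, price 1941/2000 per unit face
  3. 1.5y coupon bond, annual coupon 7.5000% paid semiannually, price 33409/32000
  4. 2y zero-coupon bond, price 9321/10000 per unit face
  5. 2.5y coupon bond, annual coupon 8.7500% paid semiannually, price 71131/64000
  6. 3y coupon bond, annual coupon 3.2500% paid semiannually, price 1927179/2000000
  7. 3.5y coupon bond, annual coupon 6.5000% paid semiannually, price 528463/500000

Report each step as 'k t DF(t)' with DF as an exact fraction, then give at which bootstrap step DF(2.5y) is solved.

step 1 [0.5y] bond c/2=1/32: DF=(322443/320000 − 1/32·(0))/(1+1/32) = 9771/10000 ≈ 0.977100
step 2 [1y] zero: DF = P = 1941/2000 ≈ 0.970500
step 3 [1.5y] bond c/2=3/80: DF=(33409/32000 − 3/80·(0.977100+0.970500))/(1+3/80) = 9359/10000 ≈ 0.935900
step 4 [2y] zero: DF = P = 9321/10000 ≈ 0.932100
step 5 [2.5y] bond c/2=7/160: DF=(71131/64000 − 7/160·(0.977100+0.970500+0.935900+0.932100))/(1+7/160) = 9049/10000 ≈ 0.904900
step 6 [3y] bond c/2=13/800: DF=(1927179/2000000 − 13/800·(0.977100+0.970500+0.935900+0.932100+0.904900))/(1+13/800) = 8727/10000 ≈ 0.872700
step 7 [3.5y] bond c/2=13/400: DF=(528463/500000 − 13/400·(0.977100+0.970500+0.935900+0.932100+0.904900+0.872700))/(1+13/400) = 2119/2500 ≈ 0.847600

1 1/2 9771/10000
2 1 1941/2000
3 3/2 9359/10000
4 2 9321/10000
5 5/2 9049/10000
6 3 8727/10000
7 7/2 2119/2500
DF(2.5y) is solved at step 5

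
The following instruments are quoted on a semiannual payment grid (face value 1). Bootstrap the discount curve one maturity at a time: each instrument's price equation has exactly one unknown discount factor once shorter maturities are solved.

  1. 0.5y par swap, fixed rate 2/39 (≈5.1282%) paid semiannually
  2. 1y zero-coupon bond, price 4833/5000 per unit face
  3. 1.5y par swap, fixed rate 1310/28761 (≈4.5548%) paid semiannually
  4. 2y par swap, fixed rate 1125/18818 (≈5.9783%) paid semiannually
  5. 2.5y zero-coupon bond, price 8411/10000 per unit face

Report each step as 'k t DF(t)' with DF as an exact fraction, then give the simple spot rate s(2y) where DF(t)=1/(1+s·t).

1 1/2 39/40
2 1 4833/5000
3 3/2 1869/2000
4 2 71/80
5 5/2 8411/10000
s(2y) = (1/(71/80) − 1)/(2) = 9/142 ≈ 6.3380%

step 1 [0.5y] swap r/2=1/39: DF=(1 − 1/39·(0))/(1+1/39) = 39/40 ≈ 0.975000
step 2 [1y] zero: DF = P = 4833/5000 ≈ 0.966600
step 3 [1.5y] swap r/2=655/28761: DF=(1 − 655/28761·(0.975000+0.966600))/(1+655/28761) = 1869/2000 ≈ 0.934500
step 4 [2y] swap r/2=1125/37636: DF=(1 − 1125/37636·(0.975000+0.966600+0.934500))/(1+1125/37636) = 71/80 ≈ 0.887500
step 5 [2.5y] zero: DF = P = 8411/10000 ≈ 0.841100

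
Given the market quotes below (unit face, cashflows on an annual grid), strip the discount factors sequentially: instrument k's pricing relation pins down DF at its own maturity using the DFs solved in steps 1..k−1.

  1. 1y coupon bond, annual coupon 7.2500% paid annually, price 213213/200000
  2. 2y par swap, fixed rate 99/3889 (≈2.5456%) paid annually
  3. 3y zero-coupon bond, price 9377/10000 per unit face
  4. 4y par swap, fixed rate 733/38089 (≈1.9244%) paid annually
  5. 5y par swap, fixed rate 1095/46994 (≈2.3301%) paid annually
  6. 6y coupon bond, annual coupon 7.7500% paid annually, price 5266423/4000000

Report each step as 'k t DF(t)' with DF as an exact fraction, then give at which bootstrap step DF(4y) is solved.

step 1 [1y] bond c/1=29/400: DF=(213213/200000 − 29/400·(0))/(1+29/400) = 497/500 ≈ 0.994000
step 2 [2y] swap r/1=99/3889: DF=(1 − 99/3889·(0.994000))/(1+99/3889) = 1901/2000 ≈ 0.950500
step 3 [3y] zero: DF = P = 9377/10000 ≈ 0.937700
step 4 [4y] swap r/1=733/38089: DF=(1 − 733/38089·(0.994000+0.950500+0.937700))/(1+733/38089) = 9267/10000 ≈ 0.926700
step 5 [5y] swap r/1=1095/46994: DF=(1 − 1095/46994·(0.994000+0.950500+0.937700+0.926700))/(1+1095/46994) = 1781/2000 ≈ 0.890500
step 6 [6y] bond c/1=31/400: DF=(5266423/4000000 − 31/400·(0.994000+0.950500+0.937700+0.926700+0.890500))/(1+31/400) = 8839/10000 ≈ 0.883900

1 1 497/500
2 2 1901/2000
3 3 9377/10000
4 4 9267/10000
5 5 1781/2000
6 6 8839/10000
DF(4y) is solved at step 4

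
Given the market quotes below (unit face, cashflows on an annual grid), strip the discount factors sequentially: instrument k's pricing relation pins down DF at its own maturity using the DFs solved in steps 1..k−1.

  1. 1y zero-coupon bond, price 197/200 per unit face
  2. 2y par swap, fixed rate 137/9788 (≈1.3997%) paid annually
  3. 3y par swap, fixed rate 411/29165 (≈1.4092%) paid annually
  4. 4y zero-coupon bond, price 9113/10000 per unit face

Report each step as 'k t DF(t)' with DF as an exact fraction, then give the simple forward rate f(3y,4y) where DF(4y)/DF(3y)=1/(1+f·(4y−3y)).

1 1 197/200
2 2 4863/5000
3 3 9589/10000
4 4 9113/10000
f(3y,4y) = ((9589/10000)/(9113/10000) − 1)/(1) = 476/9113 ≈ 5.2233%

step 1 [1y] zero: DF = P = 197/200 ≈ 0.985000
step 2 [2y] swap r/1=137/9788: DF=(1 − 137/9788·(0.985000))/(1+137/9788) = 4863/5000 ≈ 0.972600
step 3 [3y] swap r/1=411/29165: DF=(1 − 411/29165·(0.985000+0.972600))/(1+411/29165) = 9589/10000 ≈ 0.958900
step 4 [4y] zero: DF = P = 9113/10000 ≈ 0.911300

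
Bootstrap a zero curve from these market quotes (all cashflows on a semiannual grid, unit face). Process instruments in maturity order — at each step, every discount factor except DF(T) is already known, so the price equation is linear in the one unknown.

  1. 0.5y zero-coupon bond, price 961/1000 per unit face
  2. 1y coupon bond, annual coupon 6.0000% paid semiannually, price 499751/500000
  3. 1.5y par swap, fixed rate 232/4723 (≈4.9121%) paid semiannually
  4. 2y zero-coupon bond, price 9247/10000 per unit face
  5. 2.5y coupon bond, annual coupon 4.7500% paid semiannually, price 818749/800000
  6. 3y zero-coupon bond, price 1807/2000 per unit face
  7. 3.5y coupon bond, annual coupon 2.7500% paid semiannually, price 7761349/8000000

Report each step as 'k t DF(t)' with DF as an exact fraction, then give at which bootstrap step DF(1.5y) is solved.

step 1 [0.5y] zero: DF = P = 961/1000 ≈ 0.961000
step 2 [1y] bond c/2=3/100: DF=(499751/500000 − 3/100·(0.961000))/(1+3/100) = 589/625 ≈ 0.942400
step 3 [1.5y] swap r/2=116/4723: DF=(1 − 116/4723·(0.961000+0.942400))/(1+116/4723) = 1163/1250 ≈ 0.930400
step 4 [2y] zero: DF = P = 9247/10000 ≈ 0.924700
step 5 [2.5y] bond c/2=19/800: DF=(818749/800000 − 19/800·(0.961000+0.942400+0.930400+0.924700))/(1+19/800) = 73/80 ≈ 0.912500
step 6 [3y] zero: DF = P = 1807/2000 ≈ 0.903500
step 7 [3.5y] bond c/2=11/800: DF=(7761349/8000000 − 11/800·(0.961000+0.942400+0.930400+0.924700+0.912500+0.903500))/(1+11/800) = 4407/5000 ≈ 0.881400

1 1/2 961/1000
2 1 589/625
3 3/2 1163/1250
4 2 9247/10000
5 5/2 73/80
6 3 1807/2000
7 7/2 4407/5000
DF(1.5y) is solved at step 3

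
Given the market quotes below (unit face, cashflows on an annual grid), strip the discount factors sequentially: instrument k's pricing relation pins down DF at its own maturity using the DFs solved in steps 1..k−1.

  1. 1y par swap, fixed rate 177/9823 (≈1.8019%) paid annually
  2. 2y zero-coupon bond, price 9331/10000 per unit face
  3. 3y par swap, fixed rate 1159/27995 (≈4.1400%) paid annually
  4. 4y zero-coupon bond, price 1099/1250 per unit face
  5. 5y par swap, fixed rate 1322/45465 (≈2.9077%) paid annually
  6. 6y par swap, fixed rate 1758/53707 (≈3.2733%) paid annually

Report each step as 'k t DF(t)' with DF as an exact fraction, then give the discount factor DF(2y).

1 1 9823/10000
2 2 9331/10000
3 3 8841/10000
4 4 1099/1250
5 5 4339/5000
6 6 4121/5000
DF(2y) = 9331/10000 ≈ 0.933100

step 1 [1y] swap r/1=177/9823: DF=(1 − 177/9823·(0))/(1+177/9823) = 9823/10000 ≈ 0.982300
step 2 [2y] zero: DF = P = 9331/10000 ≈ 0.933100
step 3 [3y] swap r/1=1159/27995: DF=(1 − 1159/27995·(0.982300+0.933100))/(1+1159/27995) = 8841/10000 ≈ 0.884100
step 4 [4y] zero: DF = P = 1099/1250 ≈ 0.879200
step 5 [5y] swap r/1=1322/45465: DF=(1 − 1322/45465·(0.982300+0.933100+0.884100+0.879200))/(1+1322/45465) = 4339/5000 ≈ 0.867800
step 6 [6y] swap r/1=1758/53707: DF=(1 − 1758/53707·(0.982300+0.933100+0.884100+0.879200+0.867800))/(1+1758/53707) = 4121/5000 ≈ 0.824200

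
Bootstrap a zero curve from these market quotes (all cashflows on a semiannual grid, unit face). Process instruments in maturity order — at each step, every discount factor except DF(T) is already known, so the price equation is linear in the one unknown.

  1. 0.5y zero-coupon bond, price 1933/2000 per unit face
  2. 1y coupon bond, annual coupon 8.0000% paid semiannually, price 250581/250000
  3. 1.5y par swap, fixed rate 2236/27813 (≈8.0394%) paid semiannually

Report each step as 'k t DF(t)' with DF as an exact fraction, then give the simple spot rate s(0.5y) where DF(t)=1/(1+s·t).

1 1/2 1933/2000
2 1 4633/5000
3 3/2 4441/5000
s(0.5y) = (1/(1933/2000) − 1)/(1/2) = 134/1933 ≈ 6.9322%

step 1 [0.5y] zero: DF = P = 1933/2000 ≈ 0.966500
step 2 [1y] bond c/2=1/25: DF=(250581/250000 − 1/25·(0.966500))/(1+1/25) = 4633/5000 ≈ 0.926600
step 3 [1.5y] swap r/2=1118/27813: DF=(1 − 1118/27813·(0.966500+0.926600))/(1+1118/27813) = 4441/5000 ≈ 0.888200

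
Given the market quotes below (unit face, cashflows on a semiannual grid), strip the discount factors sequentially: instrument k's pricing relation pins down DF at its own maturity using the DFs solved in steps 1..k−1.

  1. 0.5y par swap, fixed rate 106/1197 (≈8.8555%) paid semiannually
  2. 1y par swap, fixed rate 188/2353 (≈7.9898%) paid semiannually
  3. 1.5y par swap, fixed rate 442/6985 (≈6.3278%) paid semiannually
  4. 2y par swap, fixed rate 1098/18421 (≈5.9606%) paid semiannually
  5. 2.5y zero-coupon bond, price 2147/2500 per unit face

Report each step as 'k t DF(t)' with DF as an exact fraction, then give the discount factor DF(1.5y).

step 1 [0.5y] swap r/2=53/1197: DF=(1 − 53/1197·(0))/(1+53/1197) = 1197/1250 ≈ 0.957600
step 2 [1y] swap r/2=94/2353: DF=(1 − 94/2353·(0.957600))/(1+94/2353) = 578/625 ≈ 0.924800
step 3 [1.5y] swap r/2=221/6985: DF=(1 − 221/6985·(0.957600+0.924800))/(1+221/6985) = 2279/2500 ≈ 0.911600
step 4 [2y] swap r/2=549/18421: DF=(1 − 549/18421·(0.957600+0.924800+0.911600))/(1+549/18421) = 4451/5000 ≈ 0.890200
step 5 [2.5y] zero: DF = P = 2147/2500 ≈ 0.858800

1 1/2 1197/1250
2 1 578/625
3 3/2 2279/2500
4 2 4451/5000
5 5/2 2147/2500
DF(1.5y) = 2279/2500 ≈ 0.911600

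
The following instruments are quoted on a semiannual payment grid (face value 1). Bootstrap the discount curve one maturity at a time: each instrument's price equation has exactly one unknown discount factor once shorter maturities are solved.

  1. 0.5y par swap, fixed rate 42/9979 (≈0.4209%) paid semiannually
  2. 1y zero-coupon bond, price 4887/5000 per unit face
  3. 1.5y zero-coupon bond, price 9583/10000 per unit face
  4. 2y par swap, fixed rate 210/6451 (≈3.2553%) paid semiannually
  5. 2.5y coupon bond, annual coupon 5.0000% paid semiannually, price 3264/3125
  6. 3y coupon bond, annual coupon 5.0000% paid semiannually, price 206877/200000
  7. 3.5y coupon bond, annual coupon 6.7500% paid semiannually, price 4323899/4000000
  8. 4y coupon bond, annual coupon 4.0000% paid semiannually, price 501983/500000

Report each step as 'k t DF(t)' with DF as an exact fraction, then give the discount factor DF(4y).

1 1/2 9979/10000
2 1 4887/5000
3 3/2 9583/10000
4 2 937/1000
5 5/2 4623/5000
6 3 4461/5000
7 7/2 43/50
8 4 8559/10000
DF(4y) = 8559/10000 ≈ 0.855900

step 1 [0.5y] swap r/2=21/9979: DF=(1 − 21/9979·(0))/(1+21/9979) = 9979/10000 ≈ 0.997900
step 2 [1y] zero: DF = P = 4887/5000 ≈ 0.977400
step 3 [1.5y] zero: DF = P = 9583/10000 ≈ 0.958300
step 4 [2y] swap r/2=105/6451: DF=(1 − 105/6451·(0.997900+0.977400+0.958300))/(1+105/6451) = 937/1000 ≈ 0.937000
step 5 [2.5y] bond c/2=1/40: DF=(3264/3125 − 1/40·(0.997900+0.977400+0.958300+0.937000))/(1+1/40) = 4623/5000 ≈ 0.924600
step 6 [3y] bond c/2=1/40: DF=(206877/200000 − 1/40·(0.997900+0.977400+0.958300+0.937000+0.924600))/(1+1/40) = 4461/5000 ≈ 0.892200
step 7 [3.5y] bond c/2=27/800: DF=(4323899/4000000 − 27/800·(0.997900+0.977400+0.958300+0.937000+0.924600+0.892200))/(1+27/800) = 43/50 ≈ 0.860000
step 8 [4y] bond c/2=1/50: DF=(501983/500000 − 1/50·(0.997900+0.977400+0.958300+0.937000+0.924600+0.892200+0.860000))/(1+1/50) = 8559/10000 ≈ 0.855900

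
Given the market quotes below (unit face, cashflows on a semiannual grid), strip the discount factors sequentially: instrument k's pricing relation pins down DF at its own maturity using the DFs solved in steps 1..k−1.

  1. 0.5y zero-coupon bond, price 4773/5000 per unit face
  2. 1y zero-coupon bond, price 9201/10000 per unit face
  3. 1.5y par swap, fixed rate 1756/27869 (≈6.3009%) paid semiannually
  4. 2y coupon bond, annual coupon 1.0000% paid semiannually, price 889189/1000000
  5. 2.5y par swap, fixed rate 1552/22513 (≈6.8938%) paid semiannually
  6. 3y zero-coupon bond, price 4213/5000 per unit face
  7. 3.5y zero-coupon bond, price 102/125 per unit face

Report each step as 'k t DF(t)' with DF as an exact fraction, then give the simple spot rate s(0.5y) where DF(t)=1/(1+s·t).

1 1/2 4773/5000
2 1 9201/10000
3 3/2 4561/5000
4 2 8709/10000
5 5/2 528/625
6 3 4213/5000
7 7/2 102/125
s(0.5y) = (1/(4773/5000) − 1)/(1/2) = 454/4773 ≈ 9.5118%

step 1 [0.5y] zero: DF = P = 4773/5000 ≈ 0.954600
step 2 [1y] zero: DF = P = 9201/10000 ≈ 0.920100
step 3 [1.5y] swap r/2=878/27869: DF=(1 − 878/27869·(0.954600+0.920100))/(1+878/27869) = 4561/5000 ≈ 0.912200
step 4 [2y] bond c/2=1/200: DF=(889189/1000000 − 1/200·(0.954600+0.920100+0.912200))/(1+1/200) = 8709/10000 ≈ 0.870900
step 5 [2.5y] swap r/2=776/22513: DF=(1 − 776/22513·(0.954600+0.920100+0.912200+0.870900))/(1+776/22513) = 528/625 ≈ 0.844800
step 6 [3y] zero: DF = P = 4213/5000 ≈ 0.842600
step 7 [3.5y] zero: DF = P = 102/125 ≈ 0.816000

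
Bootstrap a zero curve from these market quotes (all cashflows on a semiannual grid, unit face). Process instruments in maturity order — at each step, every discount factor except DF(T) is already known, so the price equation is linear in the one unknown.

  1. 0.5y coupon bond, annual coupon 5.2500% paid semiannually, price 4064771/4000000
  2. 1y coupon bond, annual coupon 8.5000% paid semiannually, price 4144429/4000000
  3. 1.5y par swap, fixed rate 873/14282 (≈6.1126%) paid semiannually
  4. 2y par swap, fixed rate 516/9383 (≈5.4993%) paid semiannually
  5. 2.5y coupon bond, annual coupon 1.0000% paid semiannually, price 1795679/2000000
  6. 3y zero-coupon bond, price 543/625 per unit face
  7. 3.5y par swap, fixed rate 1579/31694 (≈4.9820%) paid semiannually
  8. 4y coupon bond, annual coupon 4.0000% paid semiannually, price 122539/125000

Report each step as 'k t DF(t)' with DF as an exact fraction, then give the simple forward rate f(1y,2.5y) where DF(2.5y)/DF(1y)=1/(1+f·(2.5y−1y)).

step 1 [0.5y] bond c/2=21/800: DF=(4064771/4000000 − 21/800·(0))/(1+21/800) = 4951/5000 ≈ 0.990200
step 2 [1y] bond c/2=17/400: DF=(4144429/4000000 − 17/400·(0.990200))/(1+17/400) = 1907/2000 ≈ 0.953500
step 3 [1.5y] swap r/2=873/28564: DF=(1 − 873/28564·(0.990200+0.953500))/(1+873/28564) = 9127/10000 ≈ 0.912700
step 4 [2y] swap r/2=258/9383: DF=(1 − 258/9383·(0.990200+0.953500+0.912700))/(1+258/9383) = 1121/1250 ≈ 0.896800
step 5 [2.5y] bond c/2=1/200: DF=(1795679/2000000 − 1/200·(0.990200+0.953500+0.912700+0.896800))/(1+1/200) = 8747/10000 ≈ 0.874700
step 6 [3y] zero: DF = P = 543/625 ≈ 0.868800
step 7 [3.5y] swap r/2=1579/63388: DF=(1 − 1579/63388·(0.990200+0.953500+0.912700+0.896800+0.874700+0.868800))/(1+1579/63388) = 8421/10000 ≈ 0.842100
step 8 [4y] bond c/2=1/50: DF=(122539/125000 − 1/50·(0.990200+0.953500+0.912700+0.896800+0.874700+0.868800+0.842100))/(1+1/50) = 523/625 ≈ 0.836800

1 1/2 4951/5000
2 1 1907/2000
3 3/2 9127/10000
4 2 1121/1250
5 5/2 8747/10000
6 3 543/625
7 7/2 8421/10000
8 4 523/625
f(1y,2.5y) = ((1907/2000)/(8747/10000) − 1)/(3/2) = 1576/26241 ≈ 6.0059%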